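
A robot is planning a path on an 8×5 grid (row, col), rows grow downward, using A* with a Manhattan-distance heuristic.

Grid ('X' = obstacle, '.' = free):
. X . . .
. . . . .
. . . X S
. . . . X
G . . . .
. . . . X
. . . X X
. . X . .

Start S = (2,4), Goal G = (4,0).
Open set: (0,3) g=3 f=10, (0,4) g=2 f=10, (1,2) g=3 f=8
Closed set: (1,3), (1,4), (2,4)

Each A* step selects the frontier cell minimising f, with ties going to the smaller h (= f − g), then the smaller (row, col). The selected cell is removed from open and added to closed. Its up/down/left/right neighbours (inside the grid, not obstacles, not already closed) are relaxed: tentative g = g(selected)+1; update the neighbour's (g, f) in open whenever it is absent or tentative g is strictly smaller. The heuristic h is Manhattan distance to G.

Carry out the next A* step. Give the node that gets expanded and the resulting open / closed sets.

step 1: expand (1,2) (f=8, h=5) → closed; open now [(0,2) g=4 f=10, (0,3) g=3 f=10, (0,4) g=2 f=10, (1,1) g=4 f=8, (2,2) g=4 f=8]

expanded=(1,2); open=[(0,2) g=4 f=10, (0,3) g=3 f=10, (0,4) g=2 f=10, (1,1) g=4 f=8, (2,2) g=4 f=8]; closed=[(1,2), (1,3), (1,4), (2,4)]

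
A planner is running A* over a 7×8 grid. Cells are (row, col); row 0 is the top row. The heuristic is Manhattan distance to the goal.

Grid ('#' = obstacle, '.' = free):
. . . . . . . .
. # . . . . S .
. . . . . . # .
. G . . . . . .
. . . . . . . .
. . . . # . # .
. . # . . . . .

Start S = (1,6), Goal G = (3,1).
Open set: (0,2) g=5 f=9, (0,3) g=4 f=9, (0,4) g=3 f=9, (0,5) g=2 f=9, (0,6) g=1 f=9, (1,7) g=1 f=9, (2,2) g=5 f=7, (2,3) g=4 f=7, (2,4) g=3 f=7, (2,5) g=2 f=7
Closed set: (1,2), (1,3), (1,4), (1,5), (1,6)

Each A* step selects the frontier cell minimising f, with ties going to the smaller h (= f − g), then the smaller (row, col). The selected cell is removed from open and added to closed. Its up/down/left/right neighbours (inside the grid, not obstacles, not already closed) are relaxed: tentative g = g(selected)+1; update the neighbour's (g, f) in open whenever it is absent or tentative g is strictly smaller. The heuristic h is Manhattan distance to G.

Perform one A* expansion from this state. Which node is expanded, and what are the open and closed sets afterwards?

step 1: expand (2,2) (f=7, h=2) → closed; open now [(0,2) g=5 f=9, (0,3) g=4 f=9, (0,4) g=3 f=9, (0,5) g=2 f=9, (0,6) g=1 f=9, (1,7) g=1 f=9, (2,1) g=6 f=7, (2,3) g=4 f=7, (2,4) g=3 f=7, (2,5) g=2 f=7, (3,2) g=6 f=7]

expanded=(2,2); open=[(0,2) g=5 f=9, (0,3) g=4 f=9, (0,4) g=3 f=9, (0,5) g=2 f=9, (0,6) g=1 f=9, (1,7) g=1 f=9, (2,1) g=6 f=7, (2,3) g=4 f=7, (2,4) g=3 f=7, (2,5) g=2 f=7, (3,2) g=6 f=7]; closed=[(1,2), (1,3), (1,4), (1,5), (1,6), (2,2)]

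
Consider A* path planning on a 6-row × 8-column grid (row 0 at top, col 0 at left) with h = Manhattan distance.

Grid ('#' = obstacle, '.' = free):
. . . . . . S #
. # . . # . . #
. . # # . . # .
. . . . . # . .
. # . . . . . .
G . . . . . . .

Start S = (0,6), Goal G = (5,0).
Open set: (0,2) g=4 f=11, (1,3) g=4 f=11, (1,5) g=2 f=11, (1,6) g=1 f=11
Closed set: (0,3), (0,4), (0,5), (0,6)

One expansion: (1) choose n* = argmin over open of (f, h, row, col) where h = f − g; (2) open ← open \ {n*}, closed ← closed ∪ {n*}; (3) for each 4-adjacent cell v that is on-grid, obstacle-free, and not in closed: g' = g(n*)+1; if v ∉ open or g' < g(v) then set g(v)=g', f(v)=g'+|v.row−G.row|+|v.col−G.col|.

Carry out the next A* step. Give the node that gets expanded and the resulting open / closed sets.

expanded=(0,2); open=[(0,1) g=5 f=11, (1,2) g=5 f=11, (1,3) g=4 f=11, (1,5) g=2 f=11, (1,6) g=1 f=11]; closed=[(0,2), (0,3), (0,4), (0,5), (0,6)]

step 1: expand (0,2) (f=11, h=7) → closed; open now [(0,1) g=5 f=11, (1,2) g=5 f=11, (1,3) g=4 f=11, (1,5) g=2 f=11, (1,6) g=1 f=11]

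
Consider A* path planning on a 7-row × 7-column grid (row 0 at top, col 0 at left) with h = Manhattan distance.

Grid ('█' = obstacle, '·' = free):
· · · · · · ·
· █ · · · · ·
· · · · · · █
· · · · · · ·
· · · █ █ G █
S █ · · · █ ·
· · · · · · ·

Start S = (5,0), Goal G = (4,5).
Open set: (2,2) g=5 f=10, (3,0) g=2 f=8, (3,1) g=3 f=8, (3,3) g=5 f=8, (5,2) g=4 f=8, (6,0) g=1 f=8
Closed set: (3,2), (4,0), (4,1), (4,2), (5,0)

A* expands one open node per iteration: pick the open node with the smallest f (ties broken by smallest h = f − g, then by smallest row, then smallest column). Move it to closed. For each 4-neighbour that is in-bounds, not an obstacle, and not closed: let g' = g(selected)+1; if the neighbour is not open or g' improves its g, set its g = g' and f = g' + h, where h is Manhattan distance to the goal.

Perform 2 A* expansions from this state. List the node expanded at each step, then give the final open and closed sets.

order=[(3,3) → (3,4)]; open=[(2,2) g=5 f=10, (2,3) g=6 f=10, (2,4) g=7 f=10, (3,0) g=2 f=8, (3,1) g=3 f=8, (3,5) g=7 f=8, (5,2) g=4 f=8, (6,0) g=1 f=8]; closed=[(3,2), (3,3), (3,4), (4,0), (4,1), (4,2), (5,0)]

step 1: expand (3,3) (f=8, h=3) → closed; open now [(2,2) g=5 f=10, (2,3) g=6 f=10, (3,0) g=2 f=8, (3,1) g=3 f=8, (3,4) g=6 f=8, (5,2) g=4 f=8, (6,0) g=1 f=8]
step 2: expand (3,4) (f=8, h=2) → closed; open now [(2,2) g=5 f=10, (2,3) g=6 f=10, (2,4) g=7 f=10, (3,0) g=2 f=8, (3,1) g=3 f=8, (3,5) g=7 f=8, (5,2) g=4 f=8, (6,0) g=1 f=8]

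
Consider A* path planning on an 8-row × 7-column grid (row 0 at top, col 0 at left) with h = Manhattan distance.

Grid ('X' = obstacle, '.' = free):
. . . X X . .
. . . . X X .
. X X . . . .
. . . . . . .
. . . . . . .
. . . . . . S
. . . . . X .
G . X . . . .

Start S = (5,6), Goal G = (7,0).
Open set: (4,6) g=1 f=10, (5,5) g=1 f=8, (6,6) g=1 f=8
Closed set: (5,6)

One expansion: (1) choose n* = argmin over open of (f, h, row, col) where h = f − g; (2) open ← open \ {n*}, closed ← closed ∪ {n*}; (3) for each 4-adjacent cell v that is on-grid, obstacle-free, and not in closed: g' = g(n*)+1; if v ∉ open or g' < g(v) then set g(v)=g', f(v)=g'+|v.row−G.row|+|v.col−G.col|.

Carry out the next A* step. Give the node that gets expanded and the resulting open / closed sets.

expanded=(5,5); open=[(4,5) g=2 f=10, (4,6) g=1 f=10, (5,4) g=2 f=8, (6,6) g=1 f=8]; closed=[(5,5), (5,6)]

step 1: expand (5,5) (f=8, h=7) → closed; open now [(4,5) g=2 f=10, (4,6) g=1 f=10, (5,4) g=2 f=8, (6,6) g=1 f=8]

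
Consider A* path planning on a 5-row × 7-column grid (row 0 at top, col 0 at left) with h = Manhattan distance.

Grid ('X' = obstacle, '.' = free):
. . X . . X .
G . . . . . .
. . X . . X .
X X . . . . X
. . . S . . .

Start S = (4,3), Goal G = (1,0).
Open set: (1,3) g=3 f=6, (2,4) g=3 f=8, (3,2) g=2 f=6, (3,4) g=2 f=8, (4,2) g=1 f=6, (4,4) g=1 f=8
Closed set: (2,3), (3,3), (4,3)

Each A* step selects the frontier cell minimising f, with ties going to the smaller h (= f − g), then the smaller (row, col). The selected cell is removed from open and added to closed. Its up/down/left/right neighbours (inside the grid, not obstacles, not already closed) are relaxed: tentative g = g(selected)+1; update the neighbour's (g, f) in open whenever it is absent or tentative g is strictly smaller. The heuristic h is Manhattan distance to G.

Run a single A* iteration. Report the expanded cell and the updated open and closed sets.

step 1: expand (1,3) (f=6, h=3) → closed; open now [(0,3) g=4 f=8, (1,2) g=4 f=6, (1,4) g=4 f=8, (2,4) g=3 f=8, (3,2) g=2 f=6, (3,4) g=2 f=8, (4,2) g=1 f=6, (4,4) g=1 f=8]

expanded=(1,3); open=[(0,3) g=4 f=8, (1,2) g=4 f=6, (1,4) g=4 f=8, (2,4) g=3 f=8, (3,2) g=2 f=6, (3,4) g=2 f=8, (4,2) g=1 f=6, (4,4) g=1 f=8]; closed=[(1,3), (2,3), (3,3), (4,3)]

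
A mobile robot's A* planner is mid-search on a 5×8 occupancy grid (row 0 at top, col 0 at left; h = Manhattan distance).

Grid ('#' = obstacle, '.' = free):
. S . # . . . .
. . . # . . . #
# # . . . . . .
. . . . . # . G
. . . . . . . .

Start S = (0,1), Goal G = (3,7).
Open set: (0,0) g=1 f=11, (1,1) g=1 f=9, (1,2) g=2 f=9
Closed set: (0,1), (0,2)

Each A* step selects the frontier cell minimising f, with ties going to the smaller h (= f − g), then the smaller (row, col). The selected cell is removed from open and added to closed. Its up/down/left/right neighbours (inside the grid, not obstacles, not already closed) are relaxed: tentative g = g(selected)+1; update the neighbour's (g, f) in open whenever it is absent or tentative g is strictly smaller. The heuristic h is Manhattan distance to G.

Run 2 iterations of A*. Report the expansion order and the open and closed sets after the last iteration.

order=[(1,2) → (2,2)]; open=[(0,0) g=1 f=11, (1,1) g=1 f=9, (2,3) g=4 f=9, (3,2) g=4 f=9]; closed=[(0,1), (0,2), (1,2), (2,2)]

step 1: expand (1,2) (f=9, h=7) → closed; open now [(0,0) g=1 f=11, (1,1) g=1 f=9, (2,2) g=3 f=9]
step 2: expand (2,2) (f=9, h=6) → closed; open now [(0,0) g=1 f=11, (1,1) g=1 f=9, (2,3) g=4 f=9, (3,2) g=4 f=9]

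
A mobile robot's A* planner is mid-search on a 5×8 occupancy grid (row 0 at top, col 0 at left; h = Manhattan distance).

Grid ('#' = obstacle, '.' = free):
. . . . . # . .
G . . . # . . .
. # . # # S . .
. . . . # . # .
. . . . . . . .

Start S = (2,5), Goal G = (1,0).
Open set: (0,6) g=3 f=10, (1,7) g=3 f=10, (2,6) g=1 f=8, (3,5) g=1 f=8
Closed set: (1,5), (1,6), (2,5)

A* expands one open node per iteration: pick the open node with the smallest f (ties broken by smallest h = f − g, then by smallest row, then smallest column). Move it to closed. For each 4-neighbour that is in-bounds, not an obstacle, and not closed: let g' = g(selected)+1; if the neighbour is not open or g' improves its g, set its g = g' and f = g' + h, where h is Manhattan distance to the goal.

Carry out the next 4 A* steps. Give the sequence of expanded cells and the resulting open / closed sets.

order=[(2,6) → (3,5) → (0,6) → (1,7)]; open=[(0,7) g=4 f=12, (2,7) g=2 f=10, (4,5) g=2 f=10]; closed=[(0,6), (1,5), (1,6), (1,7), (2,5), (2,6), (3,5)]

step 1: expand (2,6) (f=8, h=7) → closed; open now [(0,6) g=3 f=10, (1,7) g=3 f=10, (2,7) g=2 f=10, (3,5) g=1 f=8]
step 2: expand (3,5) (f=8, h=7) → closed; open now [(0,6) g=3 f=10, (1,7) g=3 f=10, (2,7) g=2 f=10, (4,5) g=2 f=10]
step 3: expand (0,6) (f=10, h=7) → closed; open now [(0,7) g=4 f=12, (1,7) g=3 f=10, (2,7) g=2 f=10, (4,5) g=2 f=10]
step 4: expand (1,7) (f=10, h=7) → closed; open now [(0,7) g=4 f=12, (2,7) g=2 f=10, (4,5) g=2 f=10]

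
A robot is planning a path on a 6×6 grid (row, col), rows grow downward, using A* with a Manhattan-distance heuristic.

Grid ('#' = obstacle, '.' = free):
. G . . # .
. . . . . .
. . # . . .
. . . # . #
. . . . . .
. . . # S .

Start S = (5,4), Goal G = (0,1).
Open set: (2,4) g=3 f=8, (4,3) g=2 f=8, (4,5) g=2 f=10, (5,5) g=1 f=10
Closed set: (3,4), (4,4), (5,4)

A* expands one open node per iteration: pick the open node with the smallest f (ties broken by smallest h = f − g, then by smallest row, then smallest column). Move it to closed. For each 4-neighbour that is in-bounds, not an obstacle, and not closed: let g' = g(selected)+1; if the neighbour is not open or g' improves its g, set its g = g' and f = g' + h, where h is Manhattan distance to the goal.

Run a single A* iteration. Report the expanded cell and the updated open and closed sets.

expanded=(2,4); open=[(1,4) g=4 f=8, (2,3) g=4 f=8, (2,5) g=4 f=10, (4,3) g=2 f=8, (4,5) g=2 f=10, (5,5) g=1 f=10]; closed=[(2,4), (3,4), (4,4), (5,4)]

step 1: expand (2,4) (f=8, h=5) → closed; open now [(1,4) g=4 f=8, (2,3) g=4 f=8, (2,5) g=4 f=10, (4,3) g=2 f=8, (4,5) g=2 f=10, (5,5) g=1 f=10]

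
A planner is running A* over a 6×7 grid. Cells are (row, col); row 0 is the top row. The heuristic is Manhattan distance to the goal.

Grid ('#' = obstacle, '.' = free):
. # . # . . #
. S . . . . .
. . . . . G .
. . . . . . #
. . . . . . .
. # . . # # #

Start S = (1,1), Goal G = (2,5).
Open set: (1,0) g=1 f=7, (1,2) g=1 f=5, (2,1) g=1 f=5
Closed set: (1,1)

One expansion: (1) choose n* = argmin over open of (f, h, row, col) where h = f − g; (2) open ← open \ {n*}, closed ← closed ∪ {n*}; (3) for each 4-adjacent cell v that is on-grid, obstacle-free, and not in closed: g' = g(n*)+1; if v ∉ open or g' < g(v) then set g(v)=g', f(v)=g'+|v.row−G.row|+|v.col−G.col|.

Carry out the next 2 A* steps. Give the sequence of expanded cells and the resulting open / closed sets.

step 1: expand (1,2) (f=5, h=4) → closed; open now [(0,2) g=2 f=7, (1,0) g=1 f=7, (1,3) g=2 f=5, (2,1) g=1 f=5, (2,2) g=2 f=5]
step 2: expand (1,3) (f=5, h=3) → closed; open now [(0,2) g=2 f=7, (1,0) g=1 f=7, (1,4) g=3 f=5, (2,1) g=1 f=5, (2,2) g=2 f=5, (2,3) g=3 f=5]

order=[(1,2) → (1,3)]; open=[(0,2) g=2 f=7, (1,0) g=1 f=7, (1,4) g=3 f=5, (2,1) g=1 f=5, (2,2) g=2 f=5, (2,3) g=3 f=5]; closed=[(1,1), (1,2), (1,3)]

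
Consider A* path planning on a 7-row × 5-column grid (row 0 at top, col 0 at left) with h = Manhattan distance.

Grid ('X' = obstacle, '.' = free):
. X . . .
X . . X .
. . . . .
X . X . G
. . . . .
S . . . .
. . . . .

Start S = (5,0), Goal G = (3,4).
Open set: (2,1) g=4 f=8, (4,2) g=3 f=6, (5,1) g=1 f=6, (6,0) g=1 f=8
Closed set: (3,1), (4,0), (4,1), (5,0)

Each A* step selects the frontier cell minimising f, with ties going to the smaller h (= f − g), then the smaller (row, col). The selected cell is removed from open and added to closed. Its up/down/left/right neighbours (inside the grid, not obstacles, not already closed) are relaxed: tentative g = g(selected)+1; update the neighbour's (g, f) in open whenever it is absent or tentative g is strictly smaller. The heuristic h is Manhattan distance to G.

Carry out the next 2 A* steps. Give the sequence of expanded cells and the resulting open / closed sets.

order=[(4,2) → (4,3)]; open=[(2,1) g=4 f=8, (3,3) g=5 f=6, (4,4) g=5 f=6, (5,1) g=1 f=6, (5,2) g=4 f=8, (5,3) g=5 f=8, (6,0) g=1 f=8]; closed=[(3,1), (4,0), (4,1), (4,2), (4,3), (5,0)]

step 1: expand (4,2) (f=6, h=3) → closed; open now [(2,1) g=4 f=8, (4,3) g=4 f=6, (5,1) g=1 f=6, (5,2) g=4 f=8, (6,0) g=1 f=8]
step 2: expand (4,3) (f=6, h=2) → closed; open now [(2,1) g=4 f=8, (3,3) g=5 f=6, (4,4) g=5 f=6, (5,1) g=1 f=6, (5,2) g=4 f=8, (5,3) g=5 f=8, (6,0) g=1 f=8]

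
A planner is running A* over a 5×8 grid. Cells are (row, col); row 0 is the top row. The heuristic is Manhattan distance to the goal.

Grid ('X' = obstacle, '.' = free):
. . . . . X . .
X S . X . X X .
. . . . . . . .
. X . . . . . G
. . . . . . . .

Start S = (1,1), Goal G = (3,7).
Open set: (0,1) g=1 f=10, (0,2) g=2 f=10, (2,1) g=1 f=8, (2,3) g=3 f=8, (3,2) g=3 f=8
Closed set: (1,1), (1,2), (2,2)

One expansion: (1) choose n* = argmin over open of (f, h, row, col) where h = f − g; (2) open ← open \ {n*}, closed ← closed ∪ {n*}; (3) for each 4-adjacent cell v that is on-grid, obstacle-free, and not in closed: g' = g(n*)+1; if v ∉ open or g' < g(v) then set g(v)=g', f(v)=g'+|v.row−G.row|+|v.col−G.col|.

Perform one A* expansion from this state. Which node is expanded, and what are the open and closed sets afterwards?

step 1: expand (2,3) (f=8, h=5) → closed; open now [(0,1) g=1 f=10, (0,2) g=2 f=10, (2,1) g=1 f=8, (2,4) g=4 f=8, (3,2) g=3 f=8, (3,3) g=4 f=8]

expanded=(2,3); open=[(0,1) g=1 f=10, (0,2) g=2 f=10, (2,1) g=1 f=8, (2,4) g=4 f=8, (3,2) g=3 f=8, (3,3) g=4 f=8]; closed=[(1,1), (1,2), (2,2), (2,3)]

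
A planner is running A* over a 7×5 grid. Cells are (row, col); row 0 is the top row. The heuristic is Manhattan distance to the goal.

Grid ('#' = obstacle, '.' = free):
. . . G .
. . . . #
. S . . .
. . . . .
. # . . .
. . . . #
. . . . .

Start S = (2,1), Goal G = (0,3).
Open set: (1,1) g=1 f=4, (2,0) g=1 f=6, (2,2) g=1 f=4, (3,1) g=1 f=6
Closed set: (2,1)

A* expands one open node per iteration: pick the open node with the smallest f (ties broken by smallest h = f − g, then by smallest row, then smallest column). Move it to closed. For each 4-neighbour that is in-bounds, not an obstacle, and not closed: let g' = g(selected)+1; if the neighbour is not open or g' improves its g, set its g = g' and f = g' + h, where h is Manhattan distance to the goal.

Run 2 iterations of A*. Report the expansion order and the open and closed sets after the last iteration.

order=[(1,1) → (0,1)]; open=[(0,0) g=3 f=6, (0,2) g=3 f=4, (1,0) g=2 f=6, (1,2) g=2 f=4, (2,0) g=1 f=6, (2,2) g=1 f=4, (3,1) g=1 f=6]; closed=[(0,1), (1,1), (2,1)]

step 1: expand (1,1) (f=4, h=3) → closed; open now [(0,1) g=2 f=4, (1,0) g=2 f=6, (1,2) g=2 f=4, (2,0) g=1 f=6, (2,2) g=1 f=4, (3,1) g=1 f=6]
step 2: expand (0,1) (f=4, h=2) → closed; open now [(0,0) g=3 f=6, (0,2) g=3 f=4, (1,0) g=2 f=6, (1,2) g=2 f=4, (2,0) g=1 f=6, (2,2) g=1 f=4, (3,1) g=1 f=6]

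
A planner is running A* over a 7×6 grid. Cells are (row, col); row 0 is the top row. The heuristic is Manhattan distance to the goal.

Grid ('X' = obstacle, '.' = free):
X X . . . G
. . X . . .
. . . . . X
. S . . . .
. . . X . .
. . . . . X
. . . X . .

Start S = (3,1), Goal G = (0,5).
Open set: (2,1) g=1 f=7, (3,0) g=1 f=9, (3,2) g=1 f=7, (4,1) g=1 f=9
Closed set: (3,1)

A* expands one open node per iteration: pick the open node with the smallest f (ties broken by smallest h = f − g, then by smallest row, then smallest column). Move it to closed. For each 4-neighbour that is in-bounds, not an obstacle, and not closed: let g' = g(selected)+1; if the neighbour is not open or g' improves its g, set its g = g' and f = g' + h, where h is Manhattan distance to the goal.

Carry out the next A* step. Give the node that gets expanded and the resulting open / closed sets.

expanded=(2,1); open=[(1,1) g=2 f=7, (2,0) g=2 f=9, (2,2) g=2 f=7, (3,0) g=1 f=9, (3,2) g=1 f=7, (4,1) g=1 f=9]; closed=[(2,1), (3,1)]

step 1: expand (2,1) (f=7, h=6) → closed; open now [(1,1) g=2 f=7, (2,0) g=2 f=9, (2,2) g=2 f=7, (3,0) g=1 f=9, (3,2) g=1 f=7, (4,1) g=1 f=9]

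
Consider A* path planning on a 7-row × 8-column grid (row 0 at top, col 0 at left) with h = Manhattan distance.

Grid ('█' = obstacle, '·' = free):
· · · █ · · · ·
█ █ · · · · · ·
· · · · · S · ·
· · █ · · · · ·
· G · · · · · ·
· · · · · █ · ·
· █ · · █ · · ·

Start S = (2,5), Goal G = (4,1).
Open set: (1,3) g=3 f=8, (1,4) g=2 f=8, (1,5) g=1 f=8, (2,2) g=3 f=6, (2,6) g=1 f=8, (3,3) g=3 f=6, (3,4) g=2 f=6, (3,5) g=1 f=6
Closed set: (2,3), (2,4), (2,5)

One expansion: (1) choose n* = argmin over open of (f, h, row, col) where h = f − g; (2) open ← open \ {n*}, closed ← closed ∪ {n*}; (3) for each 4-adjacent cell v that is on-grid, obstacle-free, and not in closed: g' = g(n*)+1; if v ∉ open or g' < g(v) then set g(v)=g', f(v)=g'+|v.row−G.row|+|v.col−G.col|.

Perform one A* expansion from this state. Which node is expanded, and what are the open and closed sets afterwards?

expanded=(2,2); open=[(1,2) g=4 f=8, (1,3) g=3 f=8, (1,4) g=2 f=8, (1,5) g=1 f=8, (2,1) g=4 f=6, (2,6) g=1 f=8, (3,3) g=3 f=6, (3,4) g=2 f=6, (3,5) g=1 f=6]; closed=[(2,2), (2,3), (2,4), (2,5)]

step 1: expand (2,2) (f=6, h=3) → closed; open now [(1,2) g=4 f=8, (1,3) g=3 f=8, (1,4) g=2 f=8, (1,5) g=1 f=8, (2,1) g=4 f=6, (2,6) g=1 f=8, (3,3) g=3 f=6, (3,4) g=2 f=6, (3,5) g=1 f=6]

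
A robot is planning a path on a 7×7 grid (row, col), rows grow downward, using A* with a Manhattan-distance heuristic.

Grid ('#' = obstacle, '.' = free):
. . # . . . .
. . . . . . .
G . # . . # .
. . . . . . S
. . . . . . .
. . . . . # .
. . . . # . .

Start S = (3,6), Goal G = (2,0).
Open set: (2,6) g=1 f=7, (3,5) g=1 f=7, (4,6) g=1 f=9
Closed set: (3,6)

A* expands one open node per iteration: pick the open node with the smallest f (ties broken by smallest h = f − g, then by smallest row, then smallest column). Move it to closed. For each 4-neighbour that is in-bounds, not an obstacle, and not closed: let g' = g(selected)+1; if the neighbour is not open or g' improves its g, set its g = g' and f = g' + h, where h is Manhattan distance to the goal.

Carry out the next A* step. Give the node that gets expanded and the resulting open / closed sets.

step 1: expand (2,6) (f=7, h=6) → closed; open now [(1,6) g=2 f=9, (3,5) g=1 f=7, (4,6) g=1 f=9]

expanded=(2,6); open=[(1,6) g=2 f=9, (3,5) g=1 f=7, (4,6) g=1 f=9]; closed=[(2,6), (3,6)]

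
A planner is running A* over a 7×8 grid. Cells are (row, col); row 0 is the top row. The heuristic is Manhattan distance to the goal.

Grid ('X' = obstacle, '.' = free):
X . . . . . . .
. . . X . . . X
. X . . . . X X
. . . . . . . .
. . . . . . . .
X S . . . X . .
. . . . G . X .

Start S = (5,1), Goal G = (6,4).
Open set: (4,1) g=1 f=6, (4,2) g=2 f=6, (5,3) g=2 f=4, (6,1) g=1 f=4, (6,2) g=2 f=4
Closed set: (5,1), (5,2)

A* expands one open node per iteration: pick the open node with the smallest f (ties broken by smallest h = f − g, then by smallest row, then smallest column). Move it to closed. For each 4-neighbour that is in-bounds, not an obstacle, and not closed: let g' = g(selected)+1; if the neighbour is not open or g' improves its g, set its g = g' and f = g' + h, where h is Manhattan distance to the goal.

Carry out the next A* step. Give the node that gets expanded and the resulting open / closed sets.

expanded=(5,3); open=[(4,1) g=1 f=6, (4,2) g=2 f=6, (4,3) g=3 f=6, (5,4) g=3 f=4, (6,1) g=1 f=4, (6,2) g=2 f=4, (6,3) g=3 f=4]; closed=[(5,1), (5,2), (5,3)]

step 1: expand (5,3) (f=4, h=2) → closed; open now [(4,1) g=1 f=6, (4,2) g=2 f=6, (4,3) g=3 f=6, (5,4) g=3 f=4, (6,1) g=1 f=4, (6,2) g=2 f=4, (6,3) g=3 f=4]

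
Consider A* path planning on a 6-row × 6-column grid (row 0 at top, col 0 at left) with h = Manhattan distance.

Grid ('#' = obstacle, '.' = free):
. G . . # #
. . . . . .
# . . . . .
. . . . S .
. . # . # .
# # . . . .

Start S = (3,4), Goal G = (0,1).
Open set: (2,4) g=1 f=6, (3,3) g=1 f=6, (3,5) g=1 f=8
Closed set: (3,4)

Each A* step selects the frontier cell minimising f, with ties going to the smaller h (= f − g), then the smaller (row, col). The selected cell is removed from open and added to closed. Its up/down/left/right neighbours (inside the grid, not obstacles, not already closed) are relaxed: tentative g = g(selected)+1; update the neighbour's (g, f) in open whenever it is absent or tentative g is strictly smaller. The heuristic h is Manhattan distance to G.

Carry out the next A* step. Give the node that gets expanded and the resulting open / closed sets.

expanded=(2,4); open=[(1,4) g=2 f=6, (2,3) g=2 f=6, (2,5) g=2 f=8, (3,3) g=1 f=6, (3,5) g=1 f=8]; closed=[(2,4), (3,4)]

step 1: expand (2,4) (f=6, h=5) → closed; open now [(1,4) g=2 f=6, (2,3) g=2 f=6, (2,5) g=2 f=8, (3,3) g=1 f=6, (3,5) g=1 f=8]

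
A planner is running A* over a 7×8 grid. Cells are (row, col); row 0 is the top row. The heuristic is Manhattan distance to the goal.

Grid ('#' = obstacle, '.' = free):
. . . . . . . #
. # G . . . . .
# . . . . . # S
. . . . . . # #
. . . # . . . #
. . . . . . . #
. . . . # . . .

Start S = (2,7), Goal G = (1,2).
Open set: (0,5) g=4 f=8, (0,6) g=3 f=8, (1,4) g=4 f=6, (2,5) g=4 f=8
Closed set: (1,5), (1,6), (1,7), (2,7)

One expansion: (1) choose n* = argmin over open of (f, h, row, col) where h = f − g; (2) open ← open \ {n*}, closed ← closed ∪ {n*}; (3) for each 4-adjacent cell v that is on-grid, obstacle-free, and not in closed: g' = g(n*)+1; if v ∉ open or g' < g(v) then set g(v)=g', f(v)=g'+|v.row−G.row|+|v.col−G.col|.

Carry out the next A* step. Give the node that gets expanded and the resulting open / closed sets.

expanded=(1,4); open=[(0,4) g=5 f=8, (0,5) g=4 f=8, (0,6) g=3 f=8, (1,3) g=5 f=6, (2,4) g=5 f=8, (2,5) g=4 f=8]; closed=[(1,4), (1,5), (1,6), (1,7), (2,7)]

step 1: expand (1,4) (f=6, h=2) → closed; open now [(0,4) g=5 f=8, (0,5) g=4 f=8, (0,6) g=3 f=8, (1,3) g=5 f=6, (2,4) g=5 f=8, (2,5) g=4 f=8]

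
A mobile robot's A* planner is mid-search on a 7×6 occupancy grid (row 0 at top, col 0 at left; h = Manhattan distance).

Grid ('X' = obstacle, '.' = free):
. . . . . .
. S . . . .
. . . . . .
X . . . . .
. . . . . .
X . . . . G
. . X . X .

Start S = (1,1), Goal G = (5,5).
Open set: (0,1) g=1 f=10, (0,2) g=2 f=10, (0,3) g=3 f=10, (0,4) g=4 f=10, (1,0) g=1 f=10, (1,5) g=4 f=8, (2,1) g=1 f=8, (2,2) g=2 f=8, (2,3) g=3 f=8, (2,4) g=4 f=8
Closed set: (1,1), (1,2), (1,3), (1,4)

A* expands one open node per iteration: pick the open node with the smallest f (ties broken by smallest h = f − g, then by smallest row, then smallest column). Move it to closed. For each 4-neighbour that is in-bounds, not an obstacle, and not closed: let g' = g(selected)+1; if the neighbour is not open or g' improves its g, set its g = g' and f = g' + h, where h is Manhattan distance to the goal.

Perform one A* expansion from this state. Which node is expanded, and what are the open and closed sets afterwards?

expanded=(1,5); open=[(0,1) g=1 f=10, (0,2) g=2 f=10, (0,3) g=3 f=10, (0,4) g=4 f=10, (0,5) g=5 f=10, (1,0) g=1 f=10, (2,1) g=1 f=8, (2,2) g=2 f=8, (2,3) g=3 f=8, (2,4) g=4 f=8, (2,5) g=5 f=8]; closed=[(1,1), (1,2), (1,3), (1,4), (1,5)]

step 1: expand (1,5) (f=8, h=4) → closed; open now [(0,1) g=1 f=10, (0,2) g=2 f=10, (0,3) g=3 f=10, (0,4) g=4 f=10, (0,5) g=5 f=10, (1,0) g=1 f=10, (2,1) g=1 f=8, (2,2) g=2 f=8, (2,3) g=3 f=8, (2,4) g=4 f=8, (2,5) g=5 f=8]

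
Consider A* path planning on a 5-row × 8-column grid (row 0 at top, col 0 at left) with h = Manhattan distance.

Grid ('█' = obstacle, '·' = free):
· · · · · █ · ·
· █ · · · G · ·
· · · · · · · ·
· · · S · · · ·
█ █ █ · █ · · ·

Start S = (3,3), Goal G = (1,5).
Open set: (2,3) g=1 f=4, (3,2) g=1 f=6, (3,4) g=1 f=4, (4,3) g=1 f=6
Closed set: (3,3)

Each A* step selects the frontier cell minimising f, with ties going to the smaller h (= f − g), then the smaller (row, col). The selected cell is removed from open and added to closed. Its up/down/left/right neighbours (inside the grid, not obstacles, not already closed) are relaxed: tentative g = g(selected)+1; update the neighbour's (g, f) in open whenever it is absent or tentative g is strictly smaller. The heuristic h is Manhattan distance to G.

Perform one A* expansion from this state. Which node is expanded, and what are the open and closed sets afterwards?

expanded=(2,3); open=[(1,3) g=2 f=4, (2,2) g=2 f=6, (2,4) g=2 f=4, (3,2) g=1 f=6, (3,4) g=1 f=4, (4,3) g=1 f=6]; closed=[(2,3), (3,3)]

step 1: expand (2,3) (f=4, h=3) → closed; open now [(1,3) g=2 f=4, (2,2) g=2 f=6, (2,4) g=2 f=4, (3,2) g=1 f=6, (3,4) g=1 f=4, (4,3) g=1 f=6]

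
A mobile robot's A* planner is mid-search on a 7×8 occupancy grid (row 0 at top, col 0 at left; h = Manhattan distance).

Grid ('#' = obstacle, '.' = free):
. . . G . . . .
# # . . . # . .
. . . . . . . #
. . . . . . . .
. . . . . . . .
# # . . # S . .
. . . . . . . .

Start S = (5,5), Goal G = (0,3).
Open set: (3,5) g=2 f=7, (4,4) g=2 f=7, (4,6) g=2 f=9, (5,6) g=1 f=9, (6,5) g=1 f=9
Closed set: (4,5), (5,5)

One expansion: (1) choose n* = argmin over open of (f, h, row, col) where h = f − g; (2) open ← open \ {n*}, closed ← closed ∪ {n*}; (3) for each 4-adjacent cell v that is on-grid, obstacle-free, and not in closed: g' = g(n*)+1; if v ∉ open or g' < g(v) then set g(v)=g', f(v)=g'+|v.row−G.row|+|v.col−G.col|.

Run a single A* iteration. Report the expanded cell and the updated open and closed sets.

expanded=(3,5); open=[(2,5) g=3 f=7, (3,4) g=3 f=7, (3,6) g=3 f=9, (4,4) g=2 f=7, (4,6) g=2 f=9, (5,6) g=1 f=9, (6,5) g=1 f=9]; closed=[(3,5), (4,5), (5,5)]

step 1: expand (3,5) (f=7, h=5) → closed; open now [(2,5) g=3 f=7, (3,4) g=3 f=7, (3,6) g=3 f=9, (4,4) g=2 f=7, (4,6) g=2 f=9, (5,6) g=1 f=9, (6,5) g=1 f=9]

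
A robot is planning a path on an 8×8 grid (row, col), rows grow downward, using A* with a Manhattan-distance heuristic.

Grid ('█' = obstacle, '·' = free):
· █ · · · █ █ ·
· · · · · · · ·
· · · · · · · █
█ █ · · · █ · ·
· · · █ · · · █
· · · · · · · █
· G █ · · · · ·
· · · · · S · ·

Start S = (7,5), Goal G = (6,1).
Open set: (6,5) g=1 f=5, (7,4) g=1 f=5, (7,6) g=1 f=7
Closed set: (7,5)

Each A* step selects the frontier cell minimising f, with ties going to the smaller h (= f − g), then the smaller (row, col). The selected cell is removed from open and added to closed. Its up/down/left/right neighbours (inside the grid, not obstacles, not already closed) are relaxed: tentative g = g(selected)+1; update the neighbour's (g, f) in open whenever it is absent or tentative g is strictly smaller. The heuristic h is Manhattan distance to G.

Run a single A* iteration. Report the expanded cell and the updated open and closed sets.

step 1: expand (6,5) (f=5, h=4) → closed; open now [(5,5) g=2 f=7, (6,4) g=2 f=5, (6,6) g=2 f=7, (7,4) g=1 f=5, (7,6) g=1 f=7]

expanded=(6,5); open=[(5,5) g=2 f=7, (6,4) g=2 f=5, (6,6) g=2 f=7, (7,4) g=1 f=5, (7,6) g=1 f=7]; closed=[(6,5), (7,5)]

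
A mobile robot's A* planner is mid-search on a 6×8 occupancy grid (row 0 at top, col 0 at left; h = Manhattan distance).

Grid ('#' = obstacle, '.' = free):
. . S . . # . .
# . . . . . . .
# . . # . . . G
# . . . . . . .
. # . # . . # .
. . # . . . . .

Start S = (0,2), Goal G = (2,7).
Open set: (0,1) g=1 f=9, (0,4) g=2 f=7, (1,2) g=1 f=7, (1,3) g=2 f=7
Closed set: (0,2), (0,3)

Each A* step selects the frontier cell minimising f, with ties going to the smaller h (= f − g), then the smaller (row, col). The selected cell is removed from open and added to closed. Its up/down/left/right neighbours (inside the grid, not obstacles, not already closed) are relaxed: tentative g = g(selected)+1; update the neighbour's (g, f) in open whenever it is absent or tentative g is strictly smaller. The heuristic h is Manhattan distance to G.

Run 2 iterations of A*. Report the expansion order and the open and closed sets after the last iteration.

order=[(0,4) → (1,4)]; open=[(0,1) g=1 f=9, (1,2) g=1 f=7, (1,3) g=2 f=7, (1,5) g=4 f=7, (2,4) g=4 f=7]; closed=[(0,2), (0,3), (0,4), (1,4)]

step 1: expand (0,4) (f=7, h=5) → closed; open now [(0,1) g=1 f=9, (1,2) g=1 f=7, (1,3) g=2 f=7, (1,4) g=3 f=7]
step 2: expand (1,4) (f=7, h=4) → closed; open now [(0,1) g=1 f=9, (1,2) g=1 f=7, (1,3) g=2 f=7, (1,5) g=4 f=7, (2,4) g=4 f=7]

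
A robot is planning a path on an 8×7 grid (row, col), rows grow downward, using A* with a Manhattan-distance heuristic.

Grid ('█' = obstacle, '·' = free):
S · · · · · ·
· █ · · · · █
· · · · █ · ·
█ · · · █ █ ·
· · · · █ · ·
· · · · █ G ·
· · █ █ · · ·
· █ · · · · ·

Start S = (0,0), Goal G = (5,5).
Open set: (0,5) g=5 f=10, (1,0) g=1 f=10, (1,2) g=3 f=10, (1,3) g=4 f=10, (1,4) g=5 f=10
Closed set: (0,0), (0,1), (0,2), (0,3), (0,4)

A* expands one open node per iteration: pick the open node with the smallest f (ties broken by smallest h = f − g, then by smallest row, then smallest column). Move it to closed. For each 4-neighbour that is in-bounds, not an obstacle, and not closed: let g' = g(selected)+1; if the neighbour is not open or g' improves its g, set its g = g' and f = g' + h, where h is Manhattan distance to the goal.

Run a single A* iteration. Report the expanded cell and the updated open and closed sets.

expanded=(0,5); open=[(0,6) g=6 f=12, (1,0) g=1 f=10, (1,2) g=3 f=10, (1,3) g=4 f=10, (1,4) g=5 f=10, (1,5) g=6 f=10]; closed=[(0,0), (0,1), (0,2), (0,3), (0,4), (0,5)]

step 1: expand (0,5) (f=10, h=5) → closed; open now [(0,6) g=6 f=12, (1,0) g=1 f=10, (1,2) g=3 f=10, (1,3) g=4 f=10, (1,4) g=5 f=10, (1,5) g=6 f=10]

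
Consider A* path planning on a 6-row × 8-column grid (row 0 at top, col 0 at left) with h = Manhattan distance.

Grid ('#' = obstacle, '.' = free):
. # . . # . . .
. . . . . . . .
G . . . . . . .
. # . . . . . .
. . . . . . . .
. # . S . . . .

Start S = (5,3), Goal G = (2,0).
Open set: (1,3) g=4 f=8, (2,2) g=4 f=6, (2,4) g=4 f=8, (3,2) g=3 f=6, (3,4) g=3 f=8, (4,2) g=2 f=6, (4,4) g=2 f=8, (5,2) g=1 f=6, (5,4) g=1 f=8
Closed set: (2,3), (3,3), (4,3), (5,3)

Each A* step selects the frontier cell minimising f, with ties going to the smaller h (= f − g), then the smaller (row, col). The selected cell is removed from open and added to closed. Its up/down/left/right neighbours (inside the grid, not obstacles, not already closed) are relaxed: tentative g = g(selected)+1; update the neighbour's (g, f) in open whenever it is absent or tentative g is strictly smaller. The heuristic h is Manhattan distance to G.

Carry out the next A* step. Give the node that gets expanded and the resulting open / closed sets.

step 1: expand (2,2) (f=6, h=2) → closed; open now [(1,2) g=5 f=8, (1,3) g=4 f=8, (2,1) g=5 f=6, (2,4) g=4 f=8, (3,2) g=3 f=6, (3,4) g=3 f=8, (4,2) g=2 f=6, (4,4) g=2 f=8, (5,2) g=1 f=6, (5,4) g=1 f=8]

expanded=(2,2); open=[(1,2) g=5 f=8, (1,3) g=4 f=8, (2,1) g=5 f=6, (2,4) g=4 f=8, (3,2) g=3 f=6, (3,4) g=3 f=8, (4,2) g=2 f=6, (4,4) g=2 f=8, (5,2) g=1 f=6, (5,4) g=1 f=8]; closed=[(2,2), (2,3), (3,3), (4,3), (5,3)]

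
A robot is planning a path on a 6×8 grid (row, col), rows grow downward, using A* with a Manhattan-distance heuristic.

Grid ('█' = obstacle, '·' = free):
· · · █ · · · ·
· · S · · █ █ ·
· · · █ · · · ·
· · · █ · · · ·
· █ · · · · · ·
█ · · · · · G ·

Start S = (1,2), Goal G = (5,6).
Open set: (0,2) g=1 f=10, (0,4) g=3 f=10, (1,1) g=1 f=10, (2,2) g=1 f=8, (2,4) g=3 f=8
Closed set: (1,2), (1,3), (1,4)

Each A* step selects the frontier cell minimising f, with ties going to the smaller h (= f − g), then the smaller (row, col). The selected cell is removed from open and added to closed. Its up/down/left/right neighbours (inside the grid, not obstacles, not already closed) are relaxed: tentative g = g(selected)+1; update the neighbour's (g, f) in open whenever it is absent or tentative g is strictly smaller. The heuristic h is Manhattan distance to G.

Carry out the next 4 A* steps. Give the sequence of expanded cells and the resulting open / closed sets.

order=[(2,4) → (2,5) → (2,6) → (3,6)]; open=[(0,2) g=1 f=10, (0,4) g=3 f=10, (1,1) g=1 f=10, (2,2) g=1 f=8, (2,7) g=6 f=10, (3,4) g=4 f=8, (3,5) g=5 f=8, (3,7) g=7 f=10, (4,6) g=7 f=8]; closed=[(1,2), (1,3), (1,4), (2,4), (2,5), (2,6), (3,6)]

step 1: expand (2,4) (f=8, h=5) → closed; open now [(0,2) g=1 f=10, (0,4) g=3 f=10, (1,1) g=1 f=10, (2,2) g=1 f=8, (2,5) g=4 f=8, (3,4) g=4 f=8]
step 2: expand (2,5) (f=8, h=4) → closed; open now [(0,2) g=1 f=10, (0,4) g=3 f=10, (1,1) g=1 f=10, (2,2) g=1 f=8, (2,6) g=5 f=8, (3,4) g=4 f=8, (3,5) g=5 f=8]
step 3: expand (2,6) (f=8, h=3) → closed; open now [(0,2) g=1 f=10, (0,4) g=3 f=10, (1,1) g=1 f=10, (2,2) g=1 f=8, (2,7) g=6 f=10, (3,4) g=4 f=8, (3,5) g=5 f=8, (3,6) g=6 f=8]
step 4: expand (3,6) (f=8, h=2) → closed; open now [(0,2) g=1 f=10, (0,4) g=3 f=10, (1,1) g=1 f=10, (2,2) g=1 f=8, (2,7) g=6 f=10, (3,4) g=4 f=8, (3,5) g=5 f=8, (3,7) g=7 f=10, (4,6) g=7 f=8]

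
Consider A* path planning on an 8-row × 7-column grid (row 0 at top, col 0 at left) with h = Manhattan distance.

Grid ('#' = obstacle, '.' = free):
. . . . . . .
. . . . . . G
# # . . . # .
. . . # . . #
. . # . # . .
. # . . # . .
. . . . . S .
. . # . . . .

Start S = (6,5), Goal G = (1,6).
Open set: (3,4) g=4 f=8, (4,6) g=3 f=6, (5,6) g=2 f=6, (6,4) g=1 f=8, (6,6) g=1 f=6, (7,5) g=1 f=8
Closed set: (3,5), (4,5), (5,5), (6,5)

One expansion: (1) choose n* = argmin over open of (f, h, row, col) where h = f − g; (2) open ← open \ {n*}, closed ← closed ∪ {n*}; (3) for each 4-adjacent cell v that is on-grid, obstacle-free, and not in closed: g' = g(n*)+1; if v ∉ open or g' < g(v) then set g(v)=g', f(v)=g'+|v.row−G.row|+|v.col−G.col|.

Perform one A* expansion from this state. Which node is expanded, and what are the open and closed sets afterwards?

expanded=(4,6); open=[(3,4) g=4 f=8, (5,6) g=2 f=6, (6,4) g=1 f=8, (6,6) g=1 f=6, (7,5) g=1 f=8]; closed=[(3,5), (4,5), (4,6), (5,5), (6,5)]

step 1: expand (4,6) (f=6, h=3) → closed; open now [(3,4) g=4 f=8, (5,6) g=2 f=6, (6,4) g=1 f=8, (6,6) g=1 f=6, (7,5) g=1 f=8]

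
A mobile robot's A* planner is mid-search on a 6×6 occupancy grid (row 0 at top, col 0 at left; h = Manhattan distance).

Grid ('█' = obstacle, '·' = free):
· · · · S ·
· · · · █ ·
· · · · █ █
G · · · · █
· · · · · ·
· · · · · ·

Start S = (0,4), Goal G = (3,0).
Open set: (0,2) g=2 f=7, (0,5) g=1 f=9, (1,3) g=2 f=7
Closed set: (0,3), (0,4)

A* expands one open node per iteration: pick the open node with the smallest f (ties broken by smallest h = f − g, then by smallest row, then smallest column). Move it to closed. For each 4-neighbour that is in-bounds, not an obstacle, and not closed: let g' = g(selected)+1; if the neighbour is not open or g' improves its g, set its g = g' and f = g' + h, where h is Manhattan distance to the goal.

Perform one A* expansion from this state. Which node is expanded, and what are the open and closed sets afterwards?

step 1: expand (0,2) (f=7, h=5) → closed; open now [(0,1) g=3 f=7, (0,5) g=1 f=9, (1,2) g=3 f=7, (1,3) g=2 f=7]

expanded=(0,2); open=[(0,1) g=3 f=7, (0,5) g=1 f=9, (1,2) g=3 f=7, (1,3) g=2 f=7]; closed=[(0,2), (0,3), (0,4)]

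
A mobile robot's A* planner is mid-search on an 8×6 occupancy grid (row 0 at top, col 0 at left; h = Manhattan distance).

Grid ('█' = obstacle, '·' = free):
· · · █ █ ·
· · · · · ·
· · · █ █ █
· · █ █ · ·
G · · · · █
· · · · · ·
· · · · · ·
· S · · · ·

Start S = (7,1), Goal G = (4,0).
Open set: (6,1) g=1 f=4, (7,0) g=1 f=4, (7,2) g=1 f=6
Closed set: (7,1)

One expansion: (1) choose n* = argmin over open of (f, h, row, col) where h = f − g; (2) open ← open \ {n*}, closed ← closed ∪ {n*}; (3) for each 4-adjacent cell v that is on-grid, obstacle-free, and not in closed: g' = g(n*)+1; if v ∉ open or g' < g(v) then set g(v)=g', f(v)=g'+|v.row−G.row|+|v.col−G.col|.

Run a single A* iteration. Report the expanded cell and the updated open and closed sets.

expanded=(6,1); open=[(5,1) g=2 f=4, (6,0) g=2 f=4, (6,2) g=2 f=6, (7,0) g=1 f=4, (7,2) g=1 f=6]; closed=[(6,1), (7,1)]

step 1: expand (6,1) (f=4, h=3) → closed; open now [(5,1) g=2 f=4, (6,0) g=2 f=4, (6,2) g=2 f=6, (7,0) g=1 f=4, (7,2) g=1 f=6]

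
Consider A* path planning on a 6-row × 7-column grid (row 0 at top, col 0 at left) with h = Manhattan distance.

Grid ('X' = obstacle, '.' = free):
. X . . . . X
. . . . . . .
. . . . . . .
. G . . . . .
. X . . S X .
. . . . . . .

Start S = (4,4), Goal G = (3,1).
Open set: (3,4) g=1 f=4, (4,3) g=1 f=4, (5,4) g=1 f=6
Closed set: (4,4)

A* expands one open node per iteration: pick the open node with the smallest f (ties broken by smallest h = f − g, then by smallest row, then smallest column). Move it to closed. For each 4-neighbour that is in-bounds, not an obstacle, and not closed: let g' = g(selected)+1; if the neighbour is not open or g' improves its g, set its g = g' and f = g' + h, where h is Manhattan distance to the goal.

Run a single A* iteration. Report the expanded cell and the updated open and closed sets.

step 1: expand (3,4) (f=4, h=3) → closed; open now [(2,4) g=2 f=6, (3,3) g=2 f=4, (3,5) g=2 f=6, (4,3) g=1 f=4, (5,4) g=1 f=6]

expanded=(3,4); open=[(2,4) g=2 f=6, (3,3) g=2 f=4, (3,5) g=2 f=6, (4,3) g=1 f=4, (5,4) g=1 f=6]; closed=[(3,4), (4,4)]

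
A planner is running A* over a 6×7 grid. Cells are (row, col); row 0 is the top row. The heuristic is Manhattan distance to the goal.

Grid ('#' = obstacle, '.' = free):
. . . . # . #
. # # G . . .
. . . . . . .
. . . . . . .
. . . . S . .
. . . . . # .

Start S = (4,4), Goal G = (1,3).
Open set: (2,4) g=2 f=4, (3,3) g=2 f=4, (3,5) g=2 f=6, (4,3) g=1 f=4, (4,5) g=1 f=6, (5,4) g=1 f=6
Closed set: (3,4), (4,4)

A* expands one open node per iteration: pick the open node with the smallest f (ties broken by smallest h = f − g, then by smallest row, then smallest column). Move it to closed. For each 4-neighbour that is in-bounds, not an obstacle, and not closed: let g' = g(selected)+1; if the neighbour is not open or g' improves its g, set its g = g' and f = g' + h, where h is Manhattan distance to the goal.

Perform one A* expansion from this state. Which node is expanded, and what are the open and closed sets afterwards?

expanded=(2,4); open=[(1,4) g=3 f=4, (2,3) g=3 f=4, (2,5) g=3 f=6, (3,3) g=2 f=4, (3,5) g=2 f=6, (4,3) g=1 f=4, (4,5) g=1 f=6, (5,4) g=1 f=6]; closed=[(2,4), (3,4), (4,4)]

step 1: expand (2,4) (f=4, h=2) → closed; open now [(1,4) g=3 f=4, (2,3) g=3 f=4, (2,5) g=3 f=6, (3,3) g=2 f=4, (3,5) g=2 f=6, (4,3) g=1 f=4, (4,5) g=1 f=6, (5,4) g=1 f=6]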